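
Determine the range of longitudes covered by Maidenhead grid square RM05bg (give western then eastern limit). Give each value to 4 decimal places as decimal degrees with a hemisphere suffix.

160.0833° E, 160.1667° E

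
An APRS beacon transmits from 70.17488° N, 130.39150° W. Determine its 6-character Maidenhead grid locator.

CQ40te

Offset from 180°W / 90°S: lon 49.6085°, lat 160.1749°.
Field: lon ⌊49.6085/20⌋ = 2 → C; lat ⌊160.1749/10⌋ = 16 → Q.
Square: lon ⌊9.6085/2⌋ = 4; lat ⌊0.1749/1⌋ = 0.
Subsquare: lon ⌊1.6085/0.0833333⌋ = 19 → t; lat ⌊0.1749/0.0416667⌋ = 4 → e.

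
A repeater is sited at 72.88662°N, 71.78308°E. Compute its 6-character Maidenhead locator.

Offset from 180°W / 90°S: lon 251.7831°, lat 162.8866°.
Field: lon ⌊251.7831/20⌋ = 12 → M; lat ⌊162.8866/10⌋ = 16 → Q.
Square: lon ⌊11.7831/2⌋ = 5; lat ⌊2.8866/1⌋ = 2.
Subsquare: lon ⌊1.7831/0.0833333⌋ = 21 → v; lat ⌊0.8866/0.0416667⌋ = 21 → v.

MQ52vv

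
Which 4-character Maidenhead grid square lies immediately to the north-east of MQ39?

MR40

Longitude square 3; +1 → 4.
Latitude square 9; +1 → 10, wraps to 0, carry into field.
Latitude field Q = 16; +1 → 17 = R.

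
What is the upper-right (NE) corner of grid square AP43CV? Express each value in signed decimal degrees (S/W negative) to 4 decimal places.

63.9167, -171.7500

Field A=0, P=15: +0·20° lon, +15·10° lat → SW at lon -180°, lat 60°.
Square 4, 3: +4·2° lon, +3·1° lat → SW at lon -172°, lat 63°.
Subsquare c=2, v=21: +2·0.0833333° lon, +21·0.0416667° lat → SW at lon -171.833°, lat 63.875°.
Cell spans 0.0833333° lon × 0.0416667° lat. NE corner is SW corner plus one full cell.
latitude 63.9167, longitude -171.7500.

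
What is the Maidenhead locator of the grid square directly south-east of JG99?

Longitude square 9; +1 → 10, wraps to 0, carry into field.
Longitude field J = 9; +1 → 10 = K.
Latitude square 9; −1 → 8.

KG08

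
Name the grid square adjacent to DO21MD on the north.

DO21me

Latitude subsquare d = 3; +1 → 4 = e.
The longitude characters are unchanged.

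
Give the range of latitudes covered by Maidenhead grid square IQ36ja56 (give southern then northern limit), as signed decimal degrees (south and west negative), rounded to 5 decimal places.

76.02500, 76.02917

Field I=8, Q=16: +8·20° lon, +16·10° lat → SW at lon -20°, lat 70°.
Square 3, 6: +3·2° lon, +6·1° lat → SW at lon -14°, lat 76°.
Subsquare j=9, a=0: +9·0.0833333° lon, +0·0.0416667° lat → SW at lon -13.25°, lat 76°.
Extended square 5, 6: +5·0.00833333° lon, +6·0.00416667° lat → SW at lon -13.2083°, lat 76.025°.
Cell spans 0.00833333° lon × 0.00416667° lat.
south 76.02500, north 76.02917.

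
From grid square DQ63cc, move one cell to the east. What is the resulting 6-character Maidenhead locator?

Longitude subsquare c = 2; +1 → 3 = d.
The latitude characters are unchanged.

DQ63dc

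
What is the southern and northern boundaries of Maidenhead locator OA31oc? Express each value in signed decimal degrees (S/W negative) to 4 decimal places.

Field O=14, A=0: +14·20° lon, +0·10° lat → SW at lon 100°, lat -90°.
Square 3, 1: +3·2° lon, +1·1° lat → SW at lon 106°, lat -89°.
Subsquare o=14, c=2: +14·0.0833333° lon, +2·0.0416667° lat → SW at lon 107.167°, lat -88.9167°.
Cell spans 0.0833333° lon × 0.0416667° lat.
south -88.9167, north -88.8750.

-88.9167, -88.8750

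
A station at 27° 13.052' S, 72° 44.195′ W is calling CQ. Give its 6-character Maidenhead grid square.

FG32ps

Shift to the Maidenhead origin (180°W, 90°S): lon 107.2634, lat 62.7825.
Field: 107.2634/20 → 5 → F, 62.7825/10 → 6 → G; chars FG.
Square: 7.2634/2 → 3, 2.7825/1 → 2; chars 32.
Subsquare: 1.2634/0.0833333 → 15 → p, 0.7825/0.0416667 → 18 → s; chars ps.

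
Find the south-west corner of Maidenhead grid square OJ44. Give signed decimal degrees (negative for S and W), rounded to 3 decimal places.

4.000, 108.000

Field O=14, J=9: +14·20° lon, +9·10° lat → SW at lon 100°, lat 0°.
Square 4, 4: +4·2° lon, +4·1° lat → SW at lon 108°, lat 4°.
latitude 4.000, longitude 108.000.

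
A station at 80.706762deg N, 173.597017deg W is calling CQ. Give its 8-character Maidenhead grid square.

Offset from 180°W / 90°S: lon 6.40298°, lat 170.70676°.
Field: 6.40298/20 → 0 → A, 170.70676/10 → 17 → R; chars AR.
Square: 6.40298/2 → 3, 0.70676/1 → 0; chars 30.
Subsquare: 0.40298/0.0833333 → 4 → e, 0.70676/0.0416667 → 16 → q; chars eq.
Extended square: 0.06965/0.00833333 → 8, 0.04010/0.00416667 → 9; chars 89.

AR30eq89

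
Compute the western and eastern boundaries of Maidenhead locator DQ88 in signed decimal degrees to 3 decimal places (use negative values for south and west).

-104.000, -102.000

Field D=3, Q=16: +3·20° lon, +16·10° lat → SW at lon -120°, lat 70°.
Square 8, 8: +8·2° lon, +8·1° lat → SW at lon -104°, lat 78°.
Cell spans 2° lon × 1° lat.
west -104.000, east -102.000.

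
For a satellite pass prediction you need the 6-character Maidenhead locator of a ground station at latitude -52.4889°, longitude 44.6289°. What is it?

LD27hm

Offset from 180°W / 90°S: lon 224.6289°, lat 37.5111°.
Field (20°×10°, letters A–R): 224.6289/20 → 11 → L, 37.5111/10 → 3 → D; chars LD.
Square (2°×1°, digits 0–9): 4.6289/2 → 2, 7.5111/1 → 7; chars 27.
Subsquare (5′×2.5′, letters a–x): 0.6289/0.0833333 → 7 → h, 0.5111/0.0416667 → 12 → m; chars hm.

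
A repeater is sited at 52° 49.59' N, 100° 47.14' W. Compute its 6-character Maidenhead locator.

Shift to the Maidenhead origin (180°W, 90°S): lon 79.2143, lat 142.8265.
Field: lon ⌊79.2143/20⌋ = 3 → D; lat ⌊142.8265/10⌋ = 14 → O.
Square: lon ⌊19.2143/2⌋ = 9; lat ⌊2.8265/1⌋ = 2.
Subsquare: lon ⌊1.2143/0.0833333⌋ = 14 → o; lat ⌊0.8265/0.0416667⌋ = 19 → t.

DO92ot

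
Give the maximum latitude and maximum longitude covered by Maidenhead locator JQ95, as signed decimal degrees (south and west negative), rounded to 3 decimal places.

76.000, 20.000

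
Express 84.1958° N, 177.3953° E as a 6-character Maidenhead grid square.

Add 180° to longitude and 90° to latitude: 357.3953, 174.1958.
Field: lon ⌊357.3953/20⌋ = 17 → R; lat ⌊174.1958/10⌋ = 17 → R.
Square: lon ⌊17.3953/2⌋ = 8; lat ⌊4.1958/1⌋ = 4.
Subsquare: lon ⌊1.3953/0.0833333⌋ = 16 → q; lat ⌊0.1958/0.0416667⌋ = 4 → e.

RR84qe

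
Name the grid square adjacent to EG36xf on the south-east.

Longitude subsquare x = 23; +1 → 24, wraps to 0 = a, carry into square.
Longitude square 3; +1 → 4.
Latitude subsquare f = 5; −1 → 4 = e.

EG46ae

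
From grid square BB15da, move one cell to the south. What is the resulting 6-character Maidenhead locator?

BB14dx

Latitude subsquare a = 0; −1 → -1, wraps to 23 = x, carry into square.
Latitude square 5; −1 → 4.
The longitude characters are unchanged.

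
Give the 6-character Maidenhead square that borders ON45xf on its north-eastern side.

ON55ag

Longitude subsquare x = 23; +1 → 24, wraps to 0 = a, carry into square.
Longitude square 4; +1 → 5.
Latitude subsquare f = 5; +1 → 6 = g.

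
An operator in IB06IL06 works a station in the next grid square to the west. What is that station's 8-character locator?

IB06hl96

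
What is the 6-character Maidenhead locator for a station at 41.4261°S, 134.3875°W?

Offset from 180°W / 90°S: lon 45.6125°, lat 48.5739°.
Field: lon ⌊45.6125/20⌋ = 2 → C; lat ⌊48.5739/10⌋ = 4 → E.
Square: lon ⌊5.6125/2⌋ = 2; lat ⌊8.5739/1⌋ = 8.
Subsquare: lon ⌊1.6125/0.0833333⌋ = 19 → t; lat ⌊0.5739/0.0416667⌋ = 13 → n.

CE28tn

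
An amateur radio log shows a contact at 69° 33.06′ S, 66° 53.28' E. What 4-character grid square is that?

MC30

Add 180° to longitude and 90° to latitude: 246.89, 20.45.
Field: lon ⌊246.89/20⌋ = 12 → M; lat ⌊20.45/10⌋ = 2 → C.
Square: lon ⌊6.89/2⌋ = 3; lat ⌊0.45/1⌋ = 0.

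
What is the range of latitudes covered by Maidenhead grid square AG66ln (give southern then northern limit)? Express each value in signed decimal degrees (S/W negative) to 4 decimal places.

Field A=0, G=6: +0·20° lon, +6·10° lat → SW at lon -180°, lat -30°.
Square 6, 6: +6·2° lon, +6·1° lat → SW at lon -168°, lat -24°.
Subsquare l=11, n=13: +11·0.0833333° lon, +13·0.0416667° lat → SW at lon -167.083°, lat -23.4583°.
Cell spans 0.0833333° lon × 0.0416667° lat.
south -23.4583, north -23.4167.

-23.4583, -23.4167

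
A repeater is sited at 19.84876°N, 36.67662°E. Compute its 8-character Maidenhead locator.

KK89iu13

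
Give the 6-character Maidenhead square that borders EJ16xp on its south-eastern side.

EJ26ao

Longitude subsquare x = 23; +1 → 24, wraps to 0 = a, carry into square.
Longitude square 1; +1 → 2.
Latitude subsquare p = 15; −1 → 14 = o.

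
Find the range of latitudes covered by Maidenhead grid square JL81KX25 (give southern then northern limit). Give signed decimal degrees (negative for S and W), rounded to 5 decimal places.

Field J=9, L=11: +9·20° lon, +11·10° lat → SW at lon 0°, lat 20°.
Square 8, 1: +8·2° lon, +1·1° lat → SW at lon 16°, lat 21°.
Subsquare k=10, x=23: +10·0.0833333° lon, +23·0.0416667° lat → SW at lon 16.8333°, lat 21.9583°.
Extended square 2, 5: +2·0.00833333° lon, +5·0.00416667° lat → SW at lon 16.85°, lat 21.9792°.
Cell spans 0.00833333° lon × 0.00416667° lat.
south 21.97917, north 21.98333.

21.97917, 21.98333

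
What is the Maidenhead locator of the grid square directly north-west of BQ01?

Longitude square 0; −1 → -1, wraps to 9, carry into field.
Longitude field B = 1; −1 → 0 = A.
Latitude square 1; +1 → 2.

AQ92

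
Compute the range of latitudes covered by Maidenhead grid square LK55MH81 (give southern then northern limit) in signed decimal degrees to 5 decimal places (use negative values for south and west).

15.29583, 15.30000

Field L=11, K=10: +11·20° lon, +10·10° lat → SW at lon 40°, lat 10°.
Square 5, 5: +5·2° lon, +5·1° lat → SW at lon 50°, lat 15°.
Subsquare m=12, h=7: +12·0.0833333° lon, +7·0.0416667° lat → SW at lon 51°, lat 15.2917°.
Extended square 8, 1: +8·0.00833333° lon, +1·0.00416667° lat → SW at lon 51.0667°, lat 15.2958°.
Cell spans 0.00833333° lon × 0.00416667° lat.
south 15.29583, north 15.30000.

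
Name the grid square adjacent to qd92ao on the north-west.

QD82xp

Longitude subsquare a = 0; −1 → -1, wraps to 23 = x, carry into square.
Longitude square 9; −1 → 8.
Latitude subsquare o = 14; +1 → 15 = p.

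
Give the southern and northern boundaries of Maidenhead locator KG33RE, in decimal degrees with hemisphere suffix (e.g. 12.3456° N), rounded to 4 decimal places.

Field K=10, G=6: +10·20° lon, +6·10° lat → SW at lon 20°, lat -30°.
Square 3, 3: +3·2° lon, +3·1° lat → SW at lon 26°, lat -27°.
Subsquare r=17, e=4: +17·0.0833333° lon, +4·0.0416667° lat → SW at lon 27.4167°, lat -26.8333°.
Cell spans 0.0833333° lon × 0.0416667° lat.
south 26.8333° S, north 26.7917° S.

26.8333° S, 26.7917° S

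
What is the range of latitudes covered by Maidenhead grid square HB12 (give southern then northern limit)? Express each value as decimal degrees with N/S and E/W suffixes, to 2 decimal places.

78.00° S, 77.00° S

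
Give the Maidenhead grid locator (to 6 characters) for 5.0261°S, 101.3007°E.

OI04px

Shift to the Maidenhead origin (180°W, 90°S): lon 281.3007, lat 84.9739.
Field: lon ⌊281.3007/20⌋ = 14 → O; lat ⌊84.9739/10⌋ = 8 → I.
Square: lon ⌊1.3007/2⌋ = 0; lat ⌊4.9739/1⌋ = 4.
Subsquare: lon ⌊1.3007/0.0833333⌋ = 15 → p; lat ⌊0.9739/0.0416667⌋ = 23 → x.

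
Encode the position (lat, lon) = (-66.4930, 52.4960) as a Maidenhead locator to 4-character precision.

LC63

Shift to the Maidenhead origin (180°W, 90°S): lon 232.50, lat 23.51.
Field: lon ⌊232.50/20⌋ = 11 → L; lat ⌊23.51/10⌋ = 2 → C.
Square: lon ⌊12.50/2⌋ = 6; lat ⌊3.51/1⌋ = 3.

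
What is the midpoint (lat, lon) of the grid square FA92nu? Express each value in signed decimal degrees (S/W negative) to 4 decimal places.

-87.1458, -60.8750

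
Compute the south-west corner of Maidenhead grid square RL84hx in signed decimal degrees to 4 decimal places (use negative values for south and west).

Field R=17, L=11: +17·20° lon, +11·10° lat → SW at lon 160°, lat 20°.
Square 8, 4: +8·2° lon, +4·1° lat → SW at lon 176°, lat 24°.
Subsquare h=7, x=23: +7·0.0833333° lon, +23·0.0416667° lat → SW at lon 176.583°, lat 24.9583°.
latitude 24.9583, longitude 176.5833.

24.9583, 176.5833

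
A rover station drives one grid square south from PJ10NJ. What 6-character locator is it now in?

Latitude subsquare j = 9; −1 → 8 = i.
The longitude characters are unchanged.

PJ10ni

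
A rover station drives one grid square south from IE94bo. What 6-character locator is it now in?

IE94bn

Latitude subsquare o = 14; −1 → 13 = n.
The longitude characters are unchanged.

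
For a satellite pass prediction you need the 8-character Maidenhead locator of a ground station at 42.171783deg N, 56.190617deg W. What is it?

Shift to the Maidenhead origin (180°W, 90°S): lon 123.80938, lat 132.17178.
Field: lon ⌊123.80938/20⌋ = 6 → G; lat ⌊132.17178/10⌋ = 13 → N.
Square: lon ⌊3.80938/2⌋ = 1; lat ⌊2.17178/1⌋ = 2.
Subsquare: lon ⌊1.80938/0.0833333⌋ = 21 → v; lat ⌊0.17178/0.0416667⌋ = 4 → e.
Extended square: lon ⌊0.05938/0.00833333⌋ = 7; lat ⌊0.00512/0.00416667⌋ = 1.

GN12ve71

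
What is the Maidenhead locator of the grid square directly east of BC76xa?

BC86aa

Longitude subsquare x = 23; +1 → 24, wraps to 0 = a, carry into square.
Longitude square 7; +1 → 8.
The latitude characters are unchanged.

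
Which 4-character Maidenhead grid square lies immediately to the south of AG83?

AG82

Latitude square 3; −1 → 2.
The longitude characters are unchanged.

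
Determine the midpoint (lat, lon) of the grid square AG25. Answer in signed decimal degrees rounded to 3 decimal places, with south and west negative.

-24.500, -175.000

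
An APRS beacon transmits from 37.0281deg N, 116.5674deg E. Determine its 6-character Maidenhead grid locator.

OM87ga

Offset from 180°W / 90°S: lon 296.5674°, lat 127.0281°.
Field: lon ⌊296.5674/20⌋ = 14 → O; lat ⌊127.0281/10⌋ = 12 → M.
Square: lon ⌊16.5674/2⌋ = 8; lat ⌊7.0281/1⌋ = 7.
Subsquare: lon ⌊0.5674/0.0833333⌋ = 6 → g; lat ⌊0.0281/0.0416667⌋ = 0 → a.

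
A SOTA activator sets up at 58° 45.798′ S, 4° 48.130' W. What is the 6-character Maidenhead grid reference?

ID71of

Add 180° to longitude and 90° to latitude: 175.1978, 31.2367.
Field: lon ⌊175.1978/20⌋ = 8 → I; lat ⌊31.2367/10⌋ = 3 → D.
Square: lon ⌊15.1978/2⌋ = 7; lat ⌊1.2367/1⌋ = 1.
Subsquare: lon ⌊1.1978/0.0833333⌋ = 14 → o; lat ⌊0.2367/0.0416667⌋ = 5 → f.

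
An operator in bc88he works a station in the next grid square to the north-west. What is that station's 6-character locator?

Longitude subsquare h = 7; −1 → 6 = g.
Latitude subsquare e = 4; +1 → 5 = f.

BC88gf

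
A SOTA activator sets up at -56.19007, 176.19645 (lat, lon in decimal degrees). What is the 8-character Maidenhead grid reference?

RD83ct34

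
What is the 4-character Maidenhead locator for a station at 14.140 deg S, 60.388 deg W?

FH95

Add 180° to longitude and 90° to latitude: 119.61, 75.86.
Field (20°×10°, letters A–R): 119.61/20 → 5 → F, 75.86/10 → 7 → H; chars FH.
Square (2°×1°, digits 0–9): 19.61/2 → 9, 5.86/1 → 5; chars 95.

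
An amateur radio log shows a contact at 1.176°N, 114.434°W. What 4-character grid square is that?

DJ21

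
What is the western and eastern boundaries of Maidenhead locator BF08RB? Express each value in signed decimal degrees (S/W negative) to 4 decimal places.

-158.5833, -158.5000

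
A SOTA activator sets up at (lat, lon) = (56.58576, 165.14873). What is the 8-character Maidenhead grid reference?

RO26no70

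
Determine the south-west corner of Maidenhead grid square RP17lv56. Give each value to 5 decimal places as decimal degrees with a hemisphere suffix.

Field R=17, P=15: +17·20° lon, +15·10° lat → SW at lon 160°, lat 60°.
Square 1, 7: +1·2° lon, +7·1° lat → SW at lon 162°, lat 67°.
Subsquare l=11, v=21: +11·0.0833333° lon, +21·0.0416667° lat → SW at lon 162.917°, lat 67.875°.
Extended square 5, 6: +5·0.00833333° lon, +6·0.00416667° lat → SW at lon 162.958°, lat 67.9°.
latitude 67.90000° N, longitude 162.95833° E.

67.90000° N, 162.95833° E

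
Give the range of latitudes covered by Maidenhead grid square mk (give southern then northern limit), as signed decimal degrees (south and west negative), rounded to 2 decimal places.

10.00, 20.00

Field M=12, K=10: +12·20° lon, +10·10° lat → SW at lon 60°, lat 10°.
Cell spans 20° lon × 10° lat.
south 10.00, north 20.00.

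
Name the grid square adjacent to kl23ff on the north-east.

KL23gg

Longitude subsquare f = 5; +1 → 6 = g.
Latitude subsquare f = 5; +1 → 6 = g.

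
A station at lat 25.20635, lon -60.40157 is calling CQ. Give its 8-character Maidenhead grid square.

Offset from 180°W / 90°S: lon 119.59843°, lat 115.20635°.
Field (20°×10°, letters A–R): 119.59843/20 → 5 → F, 115.20635/10 → 11 → L; chars FL.
Square (2°×1°, digits 0–9): 19.59843/2 → 9, 5.20635/1 → 5; chars 95.
Subsquare (5′×2.5′, letters a–x): 1.59843/0.0833333 → 19 → t, 0.20635/0.0416667 → 4 → e; chars te.
Extended square (30″×15″, digits 0–9): 0.01510/0.00833333 → 1, 0.03968/0.00416667 → 9; chars 19.

FL95te19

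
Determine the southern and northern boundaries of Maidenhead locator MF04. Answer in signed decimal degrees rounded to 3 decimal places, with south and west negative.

-36.000, -35.000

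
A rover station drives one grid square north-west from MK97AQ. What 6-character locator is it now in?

MK87xr

Longitude subsquare a = 0; −1 → -1, wraps to 23 = x, carry into square.
Longitude square 9; −1 → 8.
Latitude subsquare q = 16; +1 → 17 = r.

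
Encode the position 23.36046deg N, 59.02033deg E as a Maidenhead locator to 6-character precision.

LL93mi

Add 180° to longitude and 90° to latitude: 239.0203, 113.3605.
Field: lon ⌊239.0203/20⌋ = 11 → L; lat ⌊113.3605/10⌋ = 11 → L.
Square: lon ⌊19.0203/2⌋ = 9; lat ⌊3.3605/1⌋ = 3.
Subsquare: lon ⌊1.0203/0.0833333⌋ = 12 → m; lat ⌊0.3605/0.0416667⌋ = 8 → i.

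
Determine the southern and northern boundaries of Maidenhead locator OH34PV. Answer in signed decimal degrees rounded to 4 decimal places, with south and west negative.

-15.1250, -15.0833

Field O=14, H=7: +14·20° lon, +7·10° lat → SW at lon 100°, lat -20°.
Square 3, 4: +3·2° lon, +4·1° lat → SW at lon 106°, lat -16°.
Subsquare p=15, v=21: +15·0.0833333° lon, +21·0.0416667° lat → SW at lon 107.25°, lat -15.125°.
Cell spans 0.0833333° lon × 0.0416667° lat.
south -15.1250, north -15.0833.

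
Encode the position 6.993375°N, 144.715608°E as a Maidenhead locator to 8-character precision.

QJ26ix58

Offset from 180°W / 90°S: lon 324.71561°, lat 96.99338°.
Field: 324.71561/20 → 16 → Q, 96.99338/10 → 9 → J; chars QJ.
Square: 4.71561/2 → 2, 6.99338/1 → 6; chars 26.
Subsquare: 0.71561/0.0833333 → 8 → i, 0.99338/0.0416667 → 23 → x; chars ix.
Extended square: 0.04894/0.00833333 → 5, 0.03504/0.00416667 → 8; chars 58.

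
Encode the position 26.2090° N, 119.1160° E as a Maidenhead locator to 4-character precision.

Shift to the Maidenhead origin (180°W, 90°S): lon 299.12, lat 116.21.
Field: lon ⌊299.12/20⌋ = 14 → O; lat ⌊116.21/10⌋ = 11 → L.
Square: lon ⌊19.12/2⌋ = 9; lat ⌊6.21/1⌋ = 6.

OL96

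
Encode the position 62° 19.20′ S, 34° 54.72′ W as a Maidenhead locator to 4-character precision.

HC27

Shift to the Maidenhead origin (180°W, 90°S): lon 145.09, lat 27.68.
Field: 145.09/20 → 7 → H, 27.68/10 → 2 → C; chars HC.
Square: 5.09/2 → 2, 7.68/1 → 7; chars 27.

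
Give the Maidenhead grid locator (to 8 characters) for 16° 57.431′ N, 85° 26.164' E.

NK26rw29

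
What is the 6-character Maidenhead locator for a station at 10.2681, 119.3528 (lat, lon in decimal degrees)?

Add 180° to longitude and 90° to latitude: 299.3528, 100.2681.
Field: lon ⌊299.3528/20⌋ = 14 → O; lat ⌊100.2681/10⌋ = 10 → K.
Square: lon ⌊19.3528/2⌋ = 9; lat ⌊0.2681/1⌋ = 0.
Subsquare: lon ⌊1.3528/0.0833333⌋ = 16 → q; lat ⌊0.2681/0.0416667⌋ = 6 → g.

OK90qg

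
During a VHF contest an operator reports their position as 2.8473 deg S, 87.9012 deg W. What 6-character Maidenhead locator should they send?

Shift to the Maidenhead origin (180°W, 90°S): lon 92.0988, lat 87.1527.
Field: lon ⌊92.0988/20⌋ = 4 → E; lat ⌊87.1527/10⌋ = 8 → I.
Square: lon ⌊12.0988/2⌋ = 6; lat ⌊7.1527/1⌋ = 7.
Subsquare: lon ⌊0.0988/0.0833333⌋ = 1 → b; lat ⌊0.1527/0.0416667⌋ = 3 → d.

EI67bd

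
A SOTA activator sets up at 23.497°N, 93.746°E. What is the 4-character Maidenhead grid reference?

Add 180° to longitude and 90° to latitude: 273.75, 113.50.
Field: lon ⌊273.75/20⌋ = 13 → N; lat ⌊113.50/10⌋ = 11 → L.
Square: lon ⌊13.75/2⌋ = 6; lat ⌊3.50/1⌋ = 3.

NL63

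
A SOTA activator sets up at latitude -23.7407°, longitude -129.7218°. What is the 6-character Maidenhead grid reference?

CG56dg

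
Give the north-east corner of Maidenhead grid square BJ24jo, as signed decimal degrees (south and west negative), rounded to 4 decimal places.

4.6250, -155.1667

Field B=1, J=9: +1·20° lon, +9·10° lat → SW at lon -160°, lat 0°.
Square 2, 4: +2·2° lon, +4·1° lat → SW at lon -156°, lat 4°.
Subsquare j=9, o=14: +9·0.0833333° lon, +14·0.0416667° lat → SW at lon -155.25°, lat 4.58333°.
Cell spans 0.0833333° lon × 0.0416667° lat. NE corner is SW corner plus one full cell.
latitude 4.6250, longitude -155.1667.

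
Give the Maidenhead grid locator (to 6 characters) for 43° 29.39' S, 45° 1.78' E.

Add 180° to longitude and 90° to latitude: 225.0297, 46.5102.
Field: lon ⌊225.0297/20⌋ = 11 → L; lat ⌊46.5102/10⌋ = 4 → E.
Square: lon ⌊5.0297/2⌋ = 2; lat ⌊6.5102/1⌋ = 6.
Subsquare: lon ⌊1.0297/0.0833333⌋ = 12 → m; lat ⌊0.5102/0.0416667⌋ = 12 → m.

LE26mm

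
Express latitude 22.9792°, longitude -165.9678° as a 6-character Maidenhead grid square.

AL72ax

Shift to the Maidenhead origin (180°W, 90°S): lon 14.0322, lat 112.9792.
Field: lon ⌊14.0322/20⌋ = 0 → A; lat ⌊112.9792/10⌋ = 11 → L.
Square: lon ⌊14.0322/2⌋ = 7; lat ⌊2.9792/1⌋ = 2.
Subsquare: lon ⌊0.0322/0.0833333⌋ = 0 → a; lat ⌊0.9792/0.0416667⌋ = 23 → x.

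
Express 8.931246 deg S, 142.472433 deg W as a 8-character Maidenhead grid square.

Offset from 180°W / 90°S: lon 37.52757°, lat 81.06875°.
Field (20°×10°, letters A–R): lon ⌊37.52757/20⌋ = 1 → B; lat ⌊81.06875/10⌋ = 8 → I.
Square (2°×1°, digits 0–9): lon ⌊17.52757/2⌋ = 8; lat ⌊1.06875/1⌋ = 1.
Subsquare (5′×2.5′, letters a–x): lon ⌊1.52757/0.0833333⌋ = 18 → s; lat ⌊0.06875/0.0416667⌋ = 1 → b.
Extended square (30″×15″, digits 0–9): lon ⌊0.02757/0.00833333⌋ = 3; lat ⌊0.02709/0.00416667⌋ = 6.

BI81sb36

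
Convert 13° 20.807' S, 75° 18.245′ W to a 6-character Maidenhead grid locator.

FH26ip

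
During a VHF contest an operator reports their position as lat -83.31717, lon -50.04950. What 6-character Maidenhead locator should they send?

GA46xq

Offset from 180°W / 90°S: lon 129.9505°, lat 6.6828°.
Field: 129.9505/20 → 6 → G, 6.6828/10 → 0 → A; chars GA.
Square: 9.9505/2 → 4, 6.6828/1 → 6; chars 46.
Subsquare: 1.9505/0.0833333 → 23 → x, 0.6828/0.0416667 → 16 → q; chars xq.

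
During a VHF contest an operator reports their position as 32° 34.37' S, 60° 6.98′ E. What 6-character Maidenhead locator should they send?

MF07bk

Offset from 180°W / 90°S: lon 240.1163°, lat 57.4272°.
Field (20°×10°, letters A–R): 240.1163/20 → 12 → M, 57.4272/10 → 5 → F; chars MF.
Square (2°×1°, digits 0–9): 0.1163/2 → 0, 7.4272/1 → 7; chars 07.
Subsquare (5′×2.5′, letters a–x): 0.1163/0.0833333 → 1 → b, 0.4272/0.0416667 → 10 → k; chars bk.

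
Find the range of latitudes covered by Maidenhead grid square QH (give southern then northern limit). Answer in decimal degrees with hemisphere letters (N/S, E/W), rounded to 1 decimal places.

20.0° S, 10.0° S

Field Q=16, H=7: +16·20° lon, +7·10° lat → SW at lon 140°, lat -20°.
Cell spans 20° lon × 10° lat.
south 20.0° S, north 10.0° S.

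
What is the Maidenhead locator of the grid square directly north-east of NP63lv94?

Longitude extended square 9; +1 → 10, wraps to 0, carry into subsquare.
Longitude subsquare l = 11; +1 → 12 = m.
Latitude extended square 4; +1 → 5.

NP63mv05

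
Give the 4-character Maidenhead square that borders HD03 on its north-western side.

GD94

Longitude square 0; −1 → -1, wraps to 9, carry into field.
Longitude field H = 7; −1 → 6 = G.
Latitude square 3; +1 → 4.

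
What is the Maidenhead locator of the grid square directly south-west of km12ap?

KM02xo

Longitude subsquare a = 0; −1 → -1, wraps to 23 = x, carry into square.
Longitude square 1; −1 → 0.
Latitude subsquare p = 15; −1 → 14 = o.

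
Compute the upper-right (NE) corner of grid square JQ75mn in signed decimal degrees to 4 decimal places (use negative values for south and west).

Field J=9, Q=16: +9·20° lon, +16·10° lat → SW at lon 0°, lat 70°.
Square 7, 5: +7·2° lon, +5·1° lat → SW at lon 14°, lat 75°.
Subsquare m=12, n=13: +12·0.0833333° lon, +13·0.0416667° lat → SW at lon 15°, lat 75.5417°.
Cell spans 0.0833333° lon × 0.0416667° lat. NE corner is SW corner plus one full cell.
latitude 75.5833, longitude 15.0833.

75.5833, 15.0833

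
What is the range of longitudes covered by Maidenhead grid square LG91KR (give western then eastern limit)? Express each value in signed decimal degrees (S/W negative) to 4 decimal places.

58.8333, 58.9167

Field L=11, G=6: +11·20° lon, +6·10° lat → SW at lon 40°, lat -30°.
Square 9, 1: +9·2° lon, +1·1° lat → SW at lon 58°, lat -29°.
Subsquare k=10, r=17: +10·0.0833333° lon, +17·0.0416667° lat → SW at lon 58.8333°, lat -28.2917°.
Cell spans 0.0833333° lon × 0.0416667° lat.
west 58.8333, east 58.9167.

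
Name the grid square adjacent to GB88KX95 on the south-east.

Longitude extended square 9; +1 → 10, wraps to 0, carry into subsquare.
Longitude subsquare k = 10; +1 → 11 = l.
Latitude extended square 5; −1 → 4.

GB88lx04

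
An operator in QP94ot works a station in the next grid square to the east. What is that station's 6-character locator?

Longitude subsquare o = 14; +1 → 15 = p.
The latitude characters are unchanged.

QP94pt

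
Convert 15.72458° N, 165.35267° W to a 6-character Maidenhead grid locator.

Shift to the Maidenhead origin (180°W, 90°S): lon 14.6473, lat 105.7246.
Field: 14.6473/20 → 0 → A, 105.7246/10 → 10 → K; chars AK.
Square: 14.6473/2 → 7, 5.7246/1 → 5; chars 75.
Subsquare: 0.6473/0.0833333 → 7 → h, 0.7246/0.0416667 → 17 → r; chars hr.

AK75hr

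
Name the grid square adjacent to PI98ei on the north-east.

Longitude subsquare e = 4; +1 → 5 = f.
Latitude subsquare i = 8; +1 → 9 = j.

PI98fj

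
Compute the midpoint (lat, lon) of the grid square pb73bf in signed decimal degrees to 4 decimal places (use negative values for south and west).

Field P=15, B=1: +15·20° lon, +1·10° lat → SW at lon 120°, lat -80°.
Square 7, 3: +7·2° lon, +3·1° lat → SW at lon 134°, lat -77°.
Subsquare b=1, f=5: +1·0.0833333° lon, +5·0.0416667° lat → SW at lon 134.083°, lat -76.7917°.
Cell spans 0.0833333° lon × 0.0416667° lat. Centre is SW corner plus half of each.
latitude -76.7708, longitude 134.1250.

-76.7708, 134.1250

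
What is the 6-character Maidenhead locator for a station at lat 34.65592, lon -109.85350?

DM54bp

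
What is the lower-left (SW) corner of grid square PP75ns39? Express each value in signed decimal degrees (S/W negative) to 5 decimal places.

65.78750, 135.10833

Field P=15, P=15: +15·20° lon, +15·10° lat → SW at lon 120°, lat 60°.
Square 7, 5: +7·2° lon, +5·1° lat → SW at lon 134°, lat 65°.
Subsquare n=13, s=18: +13·0.0833333° lon, +18·0.0416667° lat → SW at lon 135.083°, lat 65.75°.
Extended square 3, 9: +3·0.00833333° lon, +9·0.00416667° lat → SW at lon 135.108°, lat 65.7875°.
latitude 65.78750, longitude 135.10833.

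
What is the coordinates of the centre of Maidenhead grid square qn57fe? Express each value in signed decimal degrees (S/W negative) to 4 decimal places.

47.1875, 150.4583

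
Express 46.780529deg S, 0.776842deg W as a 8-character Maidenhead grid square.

Shift to the Maidenhead origin (180°W, 90°S): lon 179.22316, lat 43.21947.
Field: lon ⌊179.22316/20⌋ = 8 → I; lat ⌊43.21947/10⌋ = 4 → E.
Square: lon ⌊19.22316/2⌋ = 9; lat ⌊3.21947/1⌋ = 3.
Subsquare: lon ⌊1.22316/0.0833333⌋ = 14 → o; lat ⌊0.21947/0.0416667⌋ = 5 → f.
Extended square: lon ⌊0.05649/0.00833333⌋ = 6; lat ⌊0.01114/0.00416667⌋ = 2.

IE93of62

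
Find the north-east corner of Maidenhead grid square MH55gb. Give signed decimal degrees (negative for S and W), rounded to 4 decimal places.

Field M=12, H=7: +12·20° lon, +7·10° lat → SW at lon 60°, lat -20°.
Square 5, 5: +5·2° lon, +5·1° lat → SW at lon 70°, lat -15°.
Subsquare g=6, b=1: +6·0.0833333° lon, +1·0.0416667° lat → SW at lon 70.5°, lat -14.9583°.
Cell spans 0.0833333° lon × 0.0416667° lat. NE corner is SW corner plus one full cell.
latitude -14.9167, longitude 70.5833.

-14.9167, 70.5833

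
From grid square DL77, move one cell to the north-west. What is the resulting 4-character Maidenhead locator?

DL68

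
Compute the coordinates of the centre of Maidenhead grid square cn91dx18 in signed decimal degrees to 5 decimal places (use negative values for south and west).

41.99375, -121.73750

Field C=2, N=13: +2·20° lon, +13·10° lat → SW at lon -140°, lat 40°.
Square 9, 1: +9·2° lon, +1·1° lat → SW at lon -122°, lat 41°.
Subsquare d=3, x=23: +3·0.0833333° lon, +23·0.0416667° lat → SW at lon -121.75°, lat 41.9583°.
Extended square 1, 8: +1·0.00833333° lon, +8·0.00416667° lat → SW at lon -121.742°, lat 41.9917°.
Cell spans 0.00833333° lon × 0.00416667° lat. Centre is SW corner plus half of each.
latitude 41.99375, longitude -121.73750.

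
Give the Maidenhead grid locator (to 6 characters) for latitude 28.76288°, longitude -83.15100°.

EL88ks

Shift to the Maidenhead origin (180°W, 90°S): lon 96.8490, lat 118.7629.
Field: lon ⌊96.8490/20⌋ = 4 → E; lat ⌊118.7629/10⌋ = 11 → L.
Square: lon ⌊16.8490/2⌋ = 8; lat ⌊8.7629/1⌋ = 8.
Subsquare: lon ⌊0.8490/0.0833333⌋ = 10 → k; lat ⌊0.7629/0.0416667⌋ = 18 → s.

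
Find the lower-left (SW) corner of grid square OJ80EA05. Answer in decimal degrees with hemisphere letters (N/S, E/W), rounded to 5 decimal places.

Field O=14, J=9: +14·20° lon, +9·10° lat → SW at lon 100°, lat 0°.
Square 8, 0: +8·2° lon, +0·1° lat → SW at lon 116°, lat 0°.
Subsquare e=4, a=0: +4·0.0833333° lon, +0·0.0416667° lat → SW at lon 116.333°, lat 0°.
Extended square 0, 5: +0·0.00833333° lon, +5·0.00416667° lat → SW at lon 116.333°, lat 0.0208333°.
latitude 0.02083° N, longitude 116.33333° E.

0.02083° N, 116.33333° E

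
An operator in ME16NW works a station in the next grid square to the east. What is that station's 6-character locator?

ME16ow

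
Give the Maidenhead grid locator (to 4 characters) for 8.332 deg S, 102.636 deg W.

Offset from 180°W / 90°S: lon 77.36°, lat 81.67°.
Field: lon ⌊77.36/20⌋ = 3 → D; lat ⌊81.67/10⌋ = 8 → I.
Square: lon ⌊17.36/2⌋ = 8; lat ⌊1.67/1⌋ = 1.

DI81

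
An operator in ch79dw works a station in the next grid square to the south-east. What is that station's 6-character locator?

Longitude subsquare d = 3; +1 → 4 = e.
Latitude subsquare w = 22; −1 → 21 = v.

CH79ev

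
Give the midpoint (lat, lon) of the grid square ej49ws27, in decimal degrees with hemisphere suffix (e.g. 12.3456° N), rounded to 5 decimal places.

9.78125° N, 90.14583° W

Field E=4, J=9: +4·20° lon, +9·10° lat → SW at lon -100°, lat 0°.
Square 4, 9: +4·2° lon, +9·1° lat → SW at lon -92°, lat 9°.
Subsquare w=22, s=18: +22·0.0833333° lon, +18·0.0416667° lat → SW at lon -90.1667°, lat 9.75°.
Extended square 2, 7: +2·0.00833333° lon, +7·0.00416667° lat → SW at lon -90.15°, lat 9.77917°.
Cell spans 0.00833333° lon × 0.00416667° lat. Centre is SW corner plus half of each.
latitude 9.78125° N, longitude 90.14583° W.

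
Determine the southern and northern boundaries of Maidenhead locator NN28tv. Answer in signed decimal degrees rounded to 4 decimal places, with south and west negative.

Field N=13, N=13: +13·20° lon, +13·10° lat → SW at lon 80°, lat 40°.
Square 2, 8: +2·2° lon, +8·1° lat → SW at lon 84°, lat 48°.
Subsquare t=19, v=21: +19·0.0833333° lon, +21·0.0416667° lat → SW at lon 85.5833°, lat 48.875°.
Cell spans 0.0833333° lon × 0.0416667° lat.
south 48.8750, north 48.9167.

48.8750, 48.9167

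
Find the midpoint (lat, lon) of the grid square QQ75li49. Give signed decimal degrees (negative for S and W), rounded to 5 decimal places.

75.37292, 154.95417

Field Q=16, Q=16: +16·20° lon, +16·10° lat → SW at lon 140°, lat 70°.
Square 7, 5: +7·2° lon, +5·1° lat → SW at lon 154°, lat 75°.
Subsquare l=11, i=8: +11·0.0833333° lon, +8·0.0416667° lat → SW at lon 154.917°, lat 75.3333°.
Extended square 4, 9: +4·0.00833333° lon, +9·0.00416667° lat → SW at lon 154.95°, lat 75.3708°.
Cell spans 0.00833333° lon × 0.00416667° lat. Centre is SW corner plus half of each.
latitude 75.37292, longitude 154.95417.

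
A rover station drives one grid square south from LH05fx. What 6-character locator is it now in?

Latitude subsquare x = 23; −1 → 22 = w.
The longitude characters are unchanged.

LH05fw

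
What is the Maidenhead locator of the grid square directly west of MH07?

LH97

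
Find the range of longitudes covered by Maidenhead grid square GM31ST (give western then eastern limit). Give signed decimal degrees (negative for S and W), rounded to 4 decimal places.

Field G=6, M=12: +6·20° lon, +12·10° lat → SW at lon -60°, lat 30°.
Square 3, 1: +3·2° lon, +1·1° lat → SW at lon -54°, lat 31°.
Subsquare s=18, t=19: +18·0.0833333° lon, +19·0.0416667° lat → SW at lon -52.5°, lat 31.7917°.
Cell spans 0.0833333° lon × 0.0416667° lat.
west -52.5000, east -52.4167.

-52.5000, -52.4167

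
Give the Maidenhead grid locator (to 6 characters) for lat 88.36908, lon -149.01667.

Add 180° to longitude and 90° to latitude: 30.9833, 178.3691.
Field: 30.9833/20 → 1 → B, 178.3691/10 → 17 → R; chars BR.
Square: 10.9833/2 → 5, 8.3691/1 → 8; chars 58.
Subsquare: 0.9833/0.0833333 → 11 → l, 0.3691/0.0416667 → 8 → i; chars li.

BR58li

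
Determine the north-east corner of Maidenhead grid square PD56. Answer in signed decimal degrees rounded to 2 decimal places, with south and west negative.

-53.00, 132.00

Field P=15, D=3: +15·20° lon, +3·10° lat → SW at lon 120°, lat -60°.
Square 5, 6: +5·2° lon, +6·1° lat → SW at lon 130°, lat -54°.
Cell spans 2° lon × 1° lat. NE corner is SW corner plus one full cell.
latitude -53.00, longitude 132.00.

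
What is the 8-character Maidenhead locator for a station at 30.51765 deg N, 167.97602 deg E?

Shift to the Maidenhead origin (180°W, 90°S): lon 347.97602, lat 120.51765.
Field (20°×10°, letters A–R): 347.97602/20 → 17 → R, 120.51765/10 → 12 → M; chars RM.
Square (2°×1°, digits 0–9): 7.97602/2 → 3, 0.51765/1 → 0; chars 30.
Subsquare (5′×2.5′, letters a–x): 1.97602/0.0833333 → 23 → x, 0.51765/0.0416667 → 12 → m; chars xm.
Extended square (30″×15″, digits 0–9): 0.05935/0.00833333 → 7, 0.01765/0.00416667 → 4; chars 74.

RM30xm74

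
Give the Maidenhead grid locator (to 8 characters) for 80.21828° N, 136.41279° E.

Add 180° to longitude and 90° to latitude: 316.41279, 170.21828.
Field: lon ⌊316.41279/20⌋ = 15 → P; lat ⌊170.21828/10⌋ = 17 → R.
Square: lon ⌊16.41279/2⌋ = 8; lat ⌊0.21828/1⌋ = 0.
Subsquare: lon ⌊0.41279/0.0833333⌋ = 4 → e; lat ⌊0.21828/0.0416667⌋ = 5 → f.
Extended square: lon ⌊0.07946/0.00833333⌋ = 9; lat ⌊0.00995/0.00416667⌋ = 2.

PR80ef92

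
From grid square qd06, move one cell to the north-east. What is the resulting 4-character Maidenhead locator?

QD17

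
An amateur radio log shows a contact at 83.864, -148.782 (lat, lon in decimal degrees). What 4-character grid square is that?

BR53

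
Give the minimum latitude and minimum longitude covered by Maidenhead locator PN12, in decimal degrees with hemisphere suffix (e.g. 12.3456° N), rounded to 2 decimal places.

Field P=15, N=13: +15·20° lon, +13·10° lat → SW at lon 120°, lat 40°.
Square 1, 2: +1·2° lon, +2·1° lat → SW at lon 122°, lat 42°.
latitude 42.00° N, longitude 122.00° E.

42.00° N, 122.00° E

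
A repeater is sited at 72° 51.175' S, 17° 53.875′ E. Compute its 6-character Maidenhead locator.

Offset from 180°W / 90°S: lon 197.8979°, lat 17.1471°.
Field: lon ⌊197.8979/20⌋ = 9 → J; lat ⌊17.1471/10⌋ = 1 → B.
Square: lon ⌊17.8979/2⌋ = 8; lat ⌊7.1471/1⌋ = 7.
Subsquare: lon ⌊1.8979/0.0833333⌋ = 22 → w; lat ⌊0.1471/0.0416667⌋ = 3 → d.

JB87wd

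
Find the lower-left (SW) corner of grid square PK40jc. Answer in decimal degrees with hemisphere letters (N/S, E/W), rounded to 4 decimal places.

10.0833° N, 128.7500° E

Field P=15, K=10: +15·20° lon, +10·10° lat → SW at lon 120°, lat 10°.
Square 4, 0: +4·2° lon, +0·1° lat → SW at lon 128°, lat 10°.
Subsquare j=9, c=2: +9·0.0833333° lon, +2·0.0416667° lat → SW at lon 128.75°, lat 10.0833°.
latitude 10.0833° N, longitude 128.7500° E.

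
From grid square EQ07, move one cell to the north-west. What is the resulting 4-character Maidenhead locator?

Longitude square 0; −1 → -1, wraps to 9, carry into field.
Longitude field E = 4; −1 → 3 = D.
Latitude square 7; +1 → 8.

DQ98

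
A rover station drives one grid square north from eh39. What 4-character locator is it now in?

EI30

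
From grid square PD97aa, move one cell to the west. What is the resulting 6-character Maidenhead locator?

Longitude subsquare a = 0; −1 → -1, wraps to 23 = x, carry into square.
Longitude square 9; −1 → 8.
The latitude characters are unchanged.

PD87xa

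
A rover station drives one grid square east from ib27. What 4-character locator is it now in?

IB37

Longitude square 2; +1 → 3.
The latitude characters are unchanged.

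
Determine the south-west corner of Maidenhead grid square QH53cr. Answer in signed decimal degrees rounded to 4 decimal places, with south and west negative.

Field Q=16, H=7: +16·20° lon, +7·10° lat → SW at lon 140°, lat -20°.
Square 5, 3: +5·2° lon, +3·1° lat → SW at lon 150°, lat -17°.
Subsquare c=2, r=17: +2·0.0833333° lon, +17·0.0416667° lat → SW at lon 150.167°, lat -16.2917°.
latitude -16.2917, longitude 150.1667.

-16.2917, 150.1667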